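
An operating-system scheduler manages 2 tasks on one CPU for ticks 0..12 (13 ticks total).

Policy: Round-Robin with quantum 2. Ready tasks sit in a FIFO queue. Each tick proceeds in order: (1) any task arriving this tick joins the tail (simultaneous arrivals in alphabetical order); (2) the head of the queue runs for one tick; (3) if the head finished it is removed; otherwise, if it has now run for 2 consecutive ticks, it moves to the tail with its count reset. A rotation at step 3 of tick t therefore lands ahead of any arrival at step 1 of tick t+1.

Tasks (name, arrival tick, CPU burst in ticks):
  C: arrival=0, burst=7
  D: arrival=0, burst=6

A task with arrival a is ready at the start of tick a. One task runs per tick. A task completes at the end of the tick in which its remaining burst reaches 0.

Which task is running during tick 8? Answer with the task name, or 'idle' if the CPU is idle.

running at tick 8 = C

t=0: queue=[C,D] q_used=0 → run C
t=1: queue=[C,D] q_used=1 → run C
t=2: queue=[D,C] q_used=0 → run D
t=3: queue=[D,C] q_used=1 → run D
t=4: queue=[C,D] q_used=0 → run C
t=5: queue=[C,D] q_used=1 → run C
t=6: queue=[D,C] q_used=0 → run D
t=7: queue=[D,C] q_used=1 → run D
t=8: queue=[C,D] q_used=0 → run C
t=9: queue=[C,D] q_used=1 → run C
t=10: queue=[D,C] q_used=0 → run D
t=11: queue=[D,C] q_used=1 → run D
t=12: queue=[C] q_used=0 → run C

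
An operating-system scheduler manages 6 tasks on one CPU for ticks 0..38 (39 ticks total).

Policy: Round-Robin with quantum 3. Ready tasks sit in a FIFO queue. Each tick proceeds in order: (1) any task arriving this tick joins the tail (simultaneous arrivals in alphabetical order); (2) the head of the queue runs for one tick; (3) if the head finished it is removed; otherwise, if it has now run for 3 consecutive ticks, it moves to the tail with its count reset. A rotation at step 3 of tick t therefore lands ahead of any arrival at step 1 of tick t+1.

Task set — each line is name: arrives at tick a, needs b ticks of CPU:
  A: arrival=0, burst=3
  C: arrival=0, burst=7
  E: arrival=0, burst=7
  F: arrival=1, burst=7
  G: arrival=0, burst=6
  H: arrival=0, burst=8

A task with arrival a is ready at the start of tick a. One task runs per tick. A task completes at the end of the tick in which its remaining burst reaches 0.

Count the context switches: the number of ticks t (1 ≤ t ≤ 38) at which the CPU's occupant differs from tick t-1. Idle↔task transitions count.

context switches = 15

t=0: queue=[A,C,E,G,H] q_used=0 → run A
t=1: queue=[A,C,E,G,H,F] q_used=1 → run A
t=2: queue=[A,C,E,G,H,F] q_used=2 → run A
t=3: queue=[C,E,G,H,F] q_used=0 → run C
t=4: queue=[C,E,G,H,F] q_used=1 → run C
t=5: queue=[C,E,G,H,F] q_used=2 → run C
t=6: queue=[E,G,H,F,C] q_used=0 → run E
t=7: queue=[E,G,H,F,C] q_used=1 → run E
t=8: queue=[E,G,H,F,C] q_used=2 → run E
t=9: queue=[G,H,F,C,E] q_used=0 → run G
t=10: queue=[G,H,F,C,E] q_used=1 → run G
t=11: queue=[G,H,F,C,E] q_used=2 → run G
t=12: queue=[H,F,C,E,G] q_used=0 → run H
t=13: queue=[H,F,C,E,G] q_used=1 → run H
t=14: queue=[H,F,C,E,G] q_used=2 → run H
t=15: queue=[F,C,E,G,H] q_used=0 → run F
t=16: queue=[F,C,E,G,H] q_used=1 → run F
t=17: queue=[F,C,E,G,H] q_used=2 → run F
t=18: queue=[C,E,G,H,F] q_used=0 → run C
t=19: queue=[C,E,G,H,F] q_used=1 → run C
t=20: queue=[C,E,G,H,F] q_used=2 → run C
t=21: queue=[E,G,H,F,C] q_used=0 → run E
t=22: queue=[E,G,H,F,C] q_used=1 → run E
t=23: queue=[E,G,H,F,C] q_used=2 → run E
t=24: queue=[G,H,F,C,E] q_used=0 → run G
t=25: queue=[G,H,F,C,E] q_used=1 → run G
t=26: queue=[G,H,F,C,E] q_used=2 → run G
t=27: queue=[H,F,C,E] q_used=0 → run H
t=28: queue=[H,F,C,E] q_used=1 → run H
t=29: queue=[H,F,C,E] q_used=2 → run H
t=30: queue=[F,C,E,H] q_used=0 → run F
t=31: queue=[F,C,E,H] q_used=1 → run F
t=32: queue=[F,C,E,H] q_used=2 → run F
t=33: queue=[C,E,H,F] q_used=0 → run C
t=34: queue=[E,H,F] q_used=0 → run E
t=35: queue=[H,F] q_used=0 → run H
t=36: queue=[H,F] q_used=1 → run H
t=37: queue=[F] q_used=0 → run F
t=38: (idle)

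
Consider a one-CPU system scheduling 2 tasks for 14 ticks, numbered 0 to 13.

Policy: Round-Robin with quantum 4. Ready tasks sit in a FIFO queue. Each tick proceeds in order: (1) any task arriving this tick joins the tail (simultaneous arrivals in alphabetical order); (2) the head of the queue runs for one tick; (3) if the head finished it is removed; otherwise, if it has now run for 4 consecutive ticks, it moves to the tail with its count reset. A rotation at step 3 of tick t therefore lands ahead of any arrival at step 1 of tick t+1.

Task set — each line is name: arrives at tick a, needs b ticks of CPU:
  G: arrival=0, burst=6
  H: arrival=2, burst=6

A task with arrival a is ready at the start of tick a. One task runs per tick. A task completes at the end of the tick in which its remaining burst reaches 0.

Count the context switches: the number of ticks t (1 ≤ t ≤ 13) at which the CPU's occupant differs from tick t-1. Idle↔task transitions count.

t=0: queue=[G] q_used=0 → run G
t=1: queue=[G] q_used=1 → run G
t=2: queue=[G,H] q_used=2 → run G
t=3: queue=[G,H] q_used=3 → run G
t=4: queue=[H,G] q_used=0 → run H
t=5: queue=[H,G] q_used=1 → run H
t=6: queue=[H,G] q_used=2 → run H
t=7: queue=[H,G] q_used=3 → run H
t=8: queue=[G,H] q_used=0 → run G
t=9: queue=[G,H] q_used=1 → run G
t=10: queue=[H] q_used=0 → run H
t=11: queue=[H] q_used=1 → run H
t=12: (idle)
t=13: (idle)

context switches = 4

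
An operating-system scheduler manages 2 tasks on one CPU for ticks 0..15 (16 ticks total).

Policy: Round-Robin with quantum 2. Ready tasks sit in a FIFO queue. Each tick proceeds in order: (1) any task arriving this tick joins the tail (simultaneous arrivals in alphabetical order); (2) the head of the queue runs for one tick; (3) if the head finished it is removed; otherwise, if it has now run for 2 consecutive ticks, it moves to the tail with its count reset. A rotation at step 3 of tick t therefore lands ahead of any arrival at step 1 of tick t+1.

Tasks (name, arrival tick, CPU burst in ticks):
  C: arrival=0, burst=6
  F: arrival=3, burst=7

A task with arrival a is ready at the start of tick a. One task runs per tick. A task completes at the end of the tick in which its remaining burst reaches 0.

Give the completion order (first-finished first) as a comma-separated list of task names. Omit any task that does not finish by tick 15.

t=0: queue=[C] q_used=0 → run C
t=1: queue=[C] q_used=1 → run C
t=2: queue=[C] q_used=0 → run C
t=3: queue=[C,F] q_used=1 → run C
t=4: queue=[F,C] q_used=0 → run F
t=5: queue=[F,C] q_used=1 → run F
t=6: queue=[C,F] q_used=0 → run C
t=7: queue=[C,F] q_used=1 → run C
t=8: queue=[F] q_used=0 → run F
t=9: queue=[F] q_used=1 → run F
t=10: queue=[F] q_used=0 → run F
t=11: queue=[F] q_used=1 → run F
t=12: queue=[F] q_used=0 → run F
t=13: (idle)
t=14: (idle)
t=15: (idle)

completion order = C, F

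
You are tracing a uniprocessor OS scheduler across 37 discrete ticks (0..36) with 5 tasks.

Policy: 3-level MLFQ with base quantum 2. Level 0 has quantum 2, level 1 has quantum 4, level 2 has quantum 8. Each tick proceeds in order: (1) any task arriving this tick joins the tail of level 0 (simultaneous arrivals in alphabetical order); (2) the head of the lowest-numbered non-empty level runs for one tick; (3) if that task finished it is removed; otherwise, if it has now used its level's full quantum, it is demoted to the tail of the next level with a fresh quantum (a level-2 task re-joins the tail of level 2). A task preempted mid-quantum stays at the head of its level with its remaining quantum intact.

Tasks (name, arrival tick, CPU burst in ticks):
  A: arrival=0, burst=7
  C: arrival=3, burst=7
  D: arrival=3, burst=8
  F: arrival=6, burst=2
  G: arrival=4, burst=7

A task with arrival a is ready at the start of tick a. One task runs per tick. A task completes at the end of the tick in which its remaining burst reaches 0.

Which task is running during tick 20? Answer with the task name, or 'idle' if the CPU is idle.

t=0: L0/L1/L2 = A/-/- → run A
t=1: L0/L1/L2 = A/-/- → run A
t=2: L0/L1/L2 = -/A/- → run A
t=3: L0/L1/L2 = CD/A/- → run C
t=4: L0/L1/L2 = CDG/A/- → run C
t=5: L0/L1/L2 = DG/AC/- → run D
t=6: L0/L1/L2 = DGF/AC/- → run D
t=7: L0/L1/L2 = GF/ACD/- → run G
t=8: L0/L1/L2 = GF/ACD/- → run G
t=9: L0/L1/L2 = F/ACDG/- → run F
t=10: L0/L1/L2 = F/ACDG/- → run F
t=11: L0/L1/L2 = -/ACDG/- → run A
t=12: L0/L1/L2 = -/ACDG/- → run A
t=13: L0/L1/L2 = -/ACDG/- → run A
t=14: L0/L1/L2 = -/CDG/A → run C
t=15: L0/L1/L2 = -/CDG/A → run C
t=16: L0/L1/L2 = -/CDG/A → run C
t=17: L0/L1/L2 = -/CDG/A → run C
t=18: L0/L1/L2 = -/DG/AC → run D
t=19: L0/L1/L2 = -/DG/AC → run D
t=20: L0/L1/L2 = -/DG/AC → run D
t=21: L0/L1/L2 = -/DG/AC → run D
t=22: L0/L1/L2 = -/G/ACD → run G
t=23: L0/L1/L2 = -/G/ACD → run G
t=24: L0/L1/L2 = -/G/ACD → run G
t=25: L0/L1/L2 = -/G/ACD → run G
t=26: L0/L1/L2 = -/-/ACDG → run A
t=27: L0/L1/L2 = -/-/CDG → run C
t=28: L0/L1/L2 = -/-/DG → run D
t=29: L0/L1/L2 = -/-/DG → run D
t=30: L0/L1/L2 = -/-/G → run G
t=31: (idle)
t=32: (idle)
t=33: (idle)
t=34: (idle)
t=35: (idle)
t=36: (idle)

running at tick 20 = D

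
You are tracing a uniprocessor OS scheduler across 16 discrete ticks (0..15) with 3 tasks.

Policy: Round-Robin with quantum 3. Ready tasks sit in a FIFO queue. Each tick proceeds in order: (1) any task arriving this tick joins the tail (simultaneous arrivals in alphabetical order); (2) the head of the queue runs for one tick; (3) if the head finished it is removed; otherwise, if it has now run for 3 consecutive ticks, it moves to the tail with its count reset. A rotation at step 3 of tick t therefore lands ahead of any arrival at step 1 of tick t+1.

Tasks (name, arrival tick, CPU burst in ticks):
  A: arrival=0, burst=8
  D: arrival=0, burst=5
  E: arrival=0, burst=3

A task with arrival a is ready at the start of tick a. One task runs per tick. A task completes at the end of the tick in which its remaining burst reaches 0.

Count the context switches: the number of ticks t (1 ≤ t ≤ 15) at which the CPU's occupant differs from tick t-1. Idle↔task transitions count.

context switches = 5

t=0: queue=[A,D,E] q_used=0 → run A
t=1: queue=[A,D,E] q_used=1 → run A
t=2: queue=[A,D,E] q_used=2 → run A
t=3: queue=[D,E,A] q_used=0 → run D
t=4: queue=[D,E,A] q_used=1 → run D
t=5: queue=[D,E,A] q_used=2 → run D
t=6: queue=[E,A,D] q_used=0 → run E
t=7: queue=[E,A,D] q_used=1 → run E
t=8: queue=[E,A,D] q_used=2 → run E
t=9: queue=[A,D] q_used=0 → run A
t=10: queue=[A,D] q_used=1 → run A
t=11: queue=[A,D] q_used=2 → run A
t=12: queue=[D,A] q_used=0 → run D
t=13: queue=[D,A] q_used=1 → run D
t=14: queue=[A] q_used=0 → run A
t=15: queue=[A] q_used=1 → run A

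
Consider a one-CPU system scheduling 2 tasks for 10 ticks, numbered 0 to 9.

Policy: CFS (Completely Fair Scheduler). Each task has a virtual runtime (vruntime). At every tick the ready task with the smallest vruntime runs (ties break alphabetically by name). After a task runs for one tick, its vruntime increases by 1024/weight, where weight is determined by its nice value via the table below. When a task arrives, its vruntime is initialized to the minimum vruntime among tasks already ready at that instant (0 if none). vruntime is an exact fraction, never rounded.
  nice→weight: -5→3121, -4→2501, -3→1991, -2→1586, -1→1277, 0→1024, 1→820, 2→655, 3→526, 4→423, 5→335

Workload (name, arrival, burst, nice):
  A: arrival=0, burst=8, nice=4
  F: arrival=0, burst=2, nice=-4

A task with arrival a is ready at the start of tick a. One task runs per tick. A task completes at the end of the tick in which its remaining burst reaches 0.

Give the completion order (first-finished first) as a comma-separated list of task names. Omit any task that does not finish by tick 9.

t=0: vr[A=0 F=0] → run A
t=1: vr[A=1024/423 F=0] → run F
t=2: vr[A=1024/423 F=1024/2501] → run F
t=3: vr[A=1024/423] → run A
t=4: vr[A=2048/423] → run A
t=5: vr[A=1024/141] → run A
t=6: vr[A=4096/423] → run A
t=7: vr[A=5120/423] → run A
t=8: vr[A=2048/141] → run A
t=9: vr[A=7168/423] → run A

completion order = F, A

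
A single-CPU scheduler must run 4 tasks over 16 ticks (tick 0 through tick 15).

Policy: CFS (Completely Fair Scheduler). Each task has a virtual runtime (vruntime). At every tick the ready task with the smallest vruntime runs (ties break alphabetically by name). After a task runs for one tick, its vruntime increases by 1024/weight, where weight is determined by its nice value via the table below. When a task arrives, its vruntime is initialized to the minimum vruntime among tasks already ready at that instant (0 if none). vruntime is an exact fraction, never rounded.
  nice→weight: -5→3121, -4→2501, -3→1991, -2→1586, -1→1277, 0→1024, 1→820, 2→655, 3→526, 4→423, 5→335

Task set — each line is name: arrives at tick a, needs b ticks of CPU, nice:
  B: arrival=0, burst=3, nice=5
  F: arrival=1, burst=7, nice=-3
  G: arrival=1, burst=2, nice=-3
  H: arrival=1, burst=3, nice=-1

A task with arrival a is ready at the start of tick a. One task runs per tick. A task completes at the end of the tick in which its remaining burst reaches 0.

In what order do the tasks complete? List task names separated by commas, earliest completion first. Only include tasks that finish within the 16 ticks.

completion order = G, H, B, F

t=0: vr[B=0] → run B
t=1: vr[B=1024/335 F=1024/335 G=1024/335 H=1024/335] → run B
t=2: vr[B=2048/335 F=1024/335 G=1024/335 H=1024/335] → run F
t=3: vr[B=2048/335 F=2381824/666985 G=1024/335 H=1024/335] → run G
t=4: vr[B=2048/335 F=2381824/666985 G=2381824/666985 H=1024/335] → run H
t=5: vr[B=2048/335 F=2381824/666985 G=2381824/666985 H=1650688/427795] → run F
t=6: vr[B=2048/335 F=2724864/666985 G=2381824/666985 H=1650688/427795] → run G
t=7: vr[B=2048/335 F=2724864/666985 H=1650688/427795] → run H
t=8: vr[B=2048/335 F=2724864/666985 H=1993728/427795] → run F
t=9: vr[B=2048/335 F=3067904/666985 H=1993728/427795] → run F
t=10: vr[B=2048/335 F=3410944/666985 H=1993728/427795] → run H
t=11: vr[B=2048/335 F=3410944/666985] → run F
t=12: vr[B=2048/335 F=3753984/666985] → run F
t=13: vr[B=2048/335 F=4097024/666985] → run B
t=14: vr[F=4097024/666985] → run F
t=15: (idle)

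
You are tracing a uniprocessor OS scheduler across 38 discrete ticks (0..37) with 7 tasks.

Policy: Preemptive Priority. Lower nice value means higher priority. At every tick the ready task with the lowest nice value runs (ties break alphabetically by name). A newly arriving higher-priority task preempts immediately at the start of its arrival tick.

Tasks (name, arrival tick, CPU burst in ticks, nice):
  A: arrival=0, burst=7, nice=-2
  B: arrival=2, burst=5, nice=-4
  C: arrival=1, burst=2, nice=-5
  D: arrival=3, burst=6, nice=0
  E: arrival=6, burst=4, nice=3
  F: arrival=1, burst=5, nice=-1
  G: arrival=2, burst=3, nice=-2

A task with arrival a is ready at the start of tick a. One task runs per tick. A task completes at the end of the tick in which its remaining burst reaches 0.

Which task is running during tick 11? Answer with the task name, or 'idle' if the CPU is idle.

t=0: ready={A} → run A
t=1: ready={A,C,F} → run C
t=2: ready={A,B,C,F,G} → run C
t=3: ready={A,B,D,F,G} → run B
t=4: ready={A,B,D,F,G} → run B
t=5: ready={A,B,D,F,G} → run B
t=6: ready={A,B,D,E,F,G} → run B
t=7: ready={A,B,D,E,F,G} → run B
t=8: ready={A,D,E,F,G} → run A
t=9: ready={A,D,E,F,G} → run A
t=10: ready={A,D,E,F,G} → run A
t=11: ready={A,D,E,F,G} → run A
t=12: ready={A,D,E,F,G} → run A
t=13: ready={A,D,E,F,G} → run A
t=14: ready={D,E,F,G} → run G
t=15: ready={D,E,F,G} → run G
t=16: ready={D,E,F,G} → run G
t=17: ready={D,E,F} → run F
t=18: ready={D,E,F} → run F
t=19: ready={D,E,F} → run F
t=20: ready={D,E,F} → run F
t=21: ready={D,E,F} → run F
t=22: ready={D,E} → run D
t=23: ready={D,E} → run D
t=24: ready={D,E} → run D
t=25: ready={D,E} → run D
t=26: ready={D,E} → run D
t=27: ready={D,E} → run D
t=28: ready={E} → run E
t=29: ready={E} → run E
t=30: ready={E} → run E
t=31: ready={E} → run E
t=32: (idle)
t=33: (idle)
t=34: (idle)
t=35: (idle)
t=36: (idle)
t=37: (idle)

running at tick 11 = A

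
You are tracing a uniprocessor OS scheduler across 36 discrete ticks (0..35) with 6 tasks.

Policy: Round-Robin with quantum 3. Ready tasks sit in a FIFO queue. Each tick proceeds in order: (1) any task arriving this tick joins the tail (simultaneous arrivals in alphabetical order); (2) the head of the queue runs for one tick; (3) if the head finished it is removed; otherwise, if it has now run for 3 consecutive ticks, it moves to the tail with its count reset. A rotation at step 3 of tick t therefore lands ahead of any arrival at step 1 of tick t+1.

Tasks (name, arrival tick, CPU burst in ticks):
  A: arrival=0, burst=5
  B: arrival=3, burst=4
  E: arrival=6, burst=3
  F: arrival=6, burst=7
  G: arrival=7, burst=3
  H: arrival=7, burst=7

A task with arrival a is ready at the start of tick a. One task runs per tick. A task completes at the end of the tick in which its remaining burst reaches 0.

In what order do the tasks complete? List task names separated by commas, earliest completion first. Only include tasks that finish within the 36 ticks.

t=0: queue=[A] q_used=0 → run A
t=1: queue=[A] q_used=1 → run A
t=2: queue=[A] q_used=2 → run A
t=3: queue=[A,B] q_used=0 → run A
t=4: queue=[A,B] q_used=1 → run A
t=5: queue=[B] q_used=0 → run B
t=6: queue=[B,E,F] q_used=1 → run B
t=7: queue=[B,E,F,G,H] q_used=2 → run B
t=8: queue=[E,F,G,H,B] q_used=0 → run E
t=9: queue=[E,F,G,H,B] q_used=1 → run E
t=10: queue=[E,F,G,H,B] q_used=2 → run E
t=11: queue=[F,G,H,B] q_used=0 → run F
t=12: queue=[F,G,H,B] q_used=1 → run F
t=13: queue=[F,G,H,B] q_used=2 → run F
t=14: queue=[G,H,B,F] q_used=0 → run G
t=15: queue=[G,H,B,F] q_used=1 → run G
t=16: queue=[G,H,B,F] q_used=2 → run G
t=17: queue=[H,B,F] q_used=0 → run H
t=18: queue=[H,B,F] q_used=1 → run H
t=19: queue=[H,B,F] q_used=2 → run H
t=20: queue=[B,F,H] q_used=0 → run B
t=21: queue=[F,H] q_used=0 → run F
t=22: queue=[F,H] q_used=1 → run F
t=23: queue=[F,H] q_used=2 → run F
t=24: queue=[H,F] q_used=0 → run H
t=25: queue=[H,F] q_used=1 → run H
t=26: queue=[H,F] q_used=2 → run H
t=27: queue=[F,H] q_used=0 → run F
t=28: queue=[H] q_used=0 → run H
t=29: (idle)
t=30: (idle)
t=31: (idle)
t=32: (idle)
t=33: (idle)
t=34: (idle)
t=35: (idle)

completion order = A, E, G, B, F, H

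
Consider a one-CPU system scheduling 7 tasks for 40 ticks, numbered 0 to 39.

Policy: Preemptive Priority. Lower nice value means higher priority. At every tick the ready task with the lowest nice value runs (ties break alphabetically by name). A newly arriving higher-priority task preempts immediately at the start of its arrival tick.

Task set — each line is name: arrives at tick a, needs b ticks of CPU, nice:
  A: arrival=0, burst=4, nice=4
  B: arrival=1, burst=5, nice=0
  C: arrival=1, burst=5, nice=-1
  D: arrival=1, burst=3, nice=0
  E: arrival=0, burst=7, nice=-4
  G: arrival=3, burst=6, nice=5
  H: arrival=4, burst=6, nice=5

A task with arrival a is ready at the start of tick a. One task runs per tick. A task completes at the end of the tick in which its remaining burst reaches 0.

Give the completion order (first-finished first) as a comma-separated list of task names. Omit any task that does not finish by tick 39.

completion order = E, C, B, D, A, G, H

t=0: ready={A,E} → run E
t=1: ready={A,B,C,D,E} → run E
t=2: ready={A,B,C,D,E} → run E
t=3: ready={A,B,C,D,E,G} → run E
t=4: ready={A,B,C,D,E,G,H} → run E
t=5: ready={A,B,C,D,E,G,H} → run E
t=6: ready={A,B,C,D,E,G,H} → run E
t=7: ready={A,B,C,D,G,H} → run C
t=8: ready={A,B,C,D,G,H} → run C
t=9: ready={A,B,C,D,G,H} → run C
t=10: ready={A,B,C,D,G,H} → run C
t=11: ready={A,B,C,D,G,H} → run C
t=12: ready={A,B,D,G,H} → run B
t=13: ready={A,B,D,G,H} → run B
t=14: ready={A,B,D,G,H} → run B
t=15: ready={A,B,D,G,H} → run B
t=16: ready={A,B,D,G,H} → run B
t=17: ready={A,D,G,H} → run D
t=18: ready={A,D,G,H} → run D
t=19: ready={A,D,G,H} → run D
t=20: ready={A,G,H} → run A
t=21: ready={A,G,H} → run A
t=22: ready={A,G,H} → run A
t=23: ready={A,G,H} → run A
t=24: ready={G,H} → run G
t=25: ready={G,H} → run G
t=26: ready={G,H} → run G
t=27: ready={G,H} → run G
t=28: ready={G,H} → run G
t=29: ready={G,H} → run G
t=30: ready={H} → run H
t=31: ready={H} → run H
t=32: ready={H} → run H
t=33: ready={H} → run H
t=34: ready={H} → run H
t=35: ready={H} → run H
t=36: (idle)
t=37: (idle)
t=38: (idle)
t=39: (idle)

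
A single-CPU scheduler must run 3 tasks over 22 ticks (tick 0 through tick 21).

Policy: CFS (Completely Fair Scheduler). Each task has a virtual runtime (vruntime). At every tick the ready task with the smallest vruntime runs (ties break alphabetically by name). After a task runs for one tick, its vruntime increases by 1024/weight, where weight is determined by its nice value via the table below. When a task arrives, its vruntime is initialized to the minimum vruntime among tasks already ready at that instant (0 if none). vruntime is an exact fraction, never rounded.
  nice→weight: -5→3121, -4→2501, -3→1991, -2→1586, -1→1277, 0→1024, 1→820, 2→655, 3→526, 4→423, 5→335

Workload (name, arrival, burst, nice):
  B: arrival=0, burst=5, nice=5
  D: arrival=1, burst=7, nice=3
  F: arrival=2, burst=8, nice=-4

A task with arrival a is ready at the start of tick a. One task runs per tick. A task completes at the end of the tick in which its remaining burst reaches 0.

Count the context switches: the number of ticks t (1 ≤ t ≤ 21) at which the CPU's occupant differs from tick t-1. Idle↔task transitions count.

context switches = 11

t=0: vr[B=0] → run B
t=1: vr[B=1024/335 D=1024/335] → run B
t=2: vr[B=2048/335 D=1024/335 F=1024/335] → run D
t=3: vr[B=2048/335 D=440832/88105 F=1024/335] → run F
t=4: vr[B=2048/335 D=440832/88105 F=2904064/837835] → run F
t=5: vr[B=2048/335 D=440832/88105 F=3247104/837835] → run F
t=6: vr[B=2048/335 D=440832/88105 F=3590144/837835] → run F
t=7: vr[B=2048/335 D=440832/88105 F=3933184/837835] → run F
t=8: vr[B=2048/335 D=440832/88105 F=4276224/837835] → run D
t=9: vr[B=2048/335 D=612352/88105 F=4276224/837835] → run F
t=10: vr[B=2048/335 D=612352/88105 F=4619264/837835] → run F
t=11: vr[B=2048/335 D=612352/88105 F=4962304/837835] → run F
t=12: vr[B=2048/335 D=612352/88105] → run B
t=13: vr[B=3072/335 D=612352/88105] → run D
t=14: vr[B=3072/335 D=783872/88105] → run D
t=15: vr[B=3072/335 D=955392/88105] → run B
t=16: vr[B=4096/335 D=955392/88105] → run D
t=17: vr[B=4096/335 D=1126912/88105] → run B
t=18: vr[D=1126912/88105] → run D
t=19: vr[D=1298432/88105] → run D
t=20: (idle)
t=21: (idle)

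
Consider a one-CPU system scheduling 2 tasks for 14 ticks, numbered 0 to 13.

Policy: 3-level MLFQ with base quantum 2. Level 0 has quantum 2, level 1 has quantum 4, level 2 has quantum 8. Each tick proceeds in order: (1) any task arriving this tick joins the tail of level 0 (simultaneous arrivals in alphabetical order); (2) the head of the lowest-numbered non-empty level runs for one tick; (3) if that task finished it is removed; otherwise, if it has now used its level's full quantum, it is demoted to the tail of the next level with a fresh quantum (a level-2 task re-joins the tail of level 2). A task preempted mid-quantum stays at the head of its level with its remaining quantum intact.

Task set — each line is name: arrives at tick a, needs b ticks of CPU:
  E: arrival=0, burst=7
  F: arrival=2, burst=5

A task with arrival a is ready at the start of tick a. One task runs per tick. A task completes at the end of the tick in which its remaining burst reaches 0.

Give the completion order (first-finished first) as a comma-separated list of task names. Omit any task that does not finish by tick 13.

completion order = F, E

t=0: L0/L1/L2 = E/-/- → run E
t=1: L0/L1/L2 = E/-/- → run E
t=2: L0/L1/L2 = F/E/- → run F
t=3: L0/L1/L2 = F/E/- → run F
t=4: L0/L1/L2 = -/EF/- → run E
t=5: L0/L1/L2 = -/EF/- → run E
t=6: L0/L1/L2 = -/EF/- → run E
t=7: L0/L1/L2 = -/EF/- → run E
t=8: L0/L1/L2 = -/F/E → run F
t=9: L0/L1/L2 = -/F/E → run F
t=10: L0/L1/L2 = -/F/E → run F
t=11: L0/L1/L2 = -/-/E → run E
t=12: (idle)
t=13: (idle)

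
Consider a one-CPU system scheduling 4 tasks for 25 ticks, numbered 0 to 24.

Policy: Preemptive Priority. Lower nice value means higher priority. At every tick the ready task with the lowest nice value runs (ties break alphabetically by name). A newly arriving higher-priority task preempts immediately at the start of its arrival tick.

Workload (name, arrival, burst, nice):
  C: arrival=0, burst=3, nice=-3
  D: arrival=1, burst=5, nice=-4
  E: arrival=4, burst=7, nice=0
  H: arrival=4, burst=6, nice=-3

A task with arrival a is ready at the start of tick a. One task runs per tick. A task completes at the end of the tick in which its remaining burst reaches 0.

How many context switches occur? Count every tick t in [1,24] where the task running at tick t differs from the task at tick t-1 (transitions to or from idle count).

context switches = 5

t=0: ready={C} → run C
t=1: ready={C,D} → run D
t=2: ready={C,D} → run D
t=3: ready={C,D} → run D
t=4: ready={C,D,E,H} → run D
t=5: ready={C,D,E,H} → run D
t=6: ready={C,E,H} → run C
t=7: ready={C,E,H} → run C
t=8: ready={E,H} → run H
t=9: ready={E,H} → run H
t=10: ready={E,H} → run H
t=11: ready={E,H} → run H
t=12: ready={E,H} → run H
t=13: ready={E,H} → run H
t=14: ready={E} → run E
t=15: ready={E} → run E
t=16: ready={E} → run E
t=17: ready={E} → run E
t=18: ready={E} → run E
t=19: ready={E} → run E
t=20: ready={E} → run E
t=21: (idle)
t=22: (idle)
t=23: (idle)
t=24: (idle)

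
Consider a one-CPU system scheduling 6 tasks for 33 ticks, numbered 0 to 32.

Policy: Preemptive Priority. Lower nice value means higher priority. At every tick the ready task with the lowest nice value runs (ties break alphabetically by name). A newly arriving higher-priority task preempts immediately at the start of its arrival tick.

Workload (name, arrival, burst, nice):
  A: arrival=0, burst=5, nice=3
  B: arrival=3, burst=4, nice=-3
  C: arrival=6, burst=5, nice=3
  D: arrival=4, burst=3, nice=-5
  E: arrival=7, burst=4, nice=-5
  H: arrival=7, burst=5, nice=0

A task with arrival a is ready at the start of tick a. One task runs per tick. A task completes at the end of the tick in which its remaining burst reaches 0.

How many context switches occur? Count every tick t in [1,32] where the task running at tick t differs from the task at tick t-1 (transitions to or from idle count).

t=0: ready={A} → run A
t=1: ready={A} → run A
t=2: ready={A} → run A
t=3: ready={A,B} → run B
t=4: ready={A,B,D} → run D
t=5: ready={A,B,D} → run D
t=6: ready={A,B,C,D} → run D
t=7: ready={A,B,C,E,H} → run E
t=8: ready={A,B,C,E,H} → run E
t=9: ready={A,B,C,E,H} → run E
t=10: ready={A,B,C,E,H} → run E
t=11: ready={A,B,C,H} → run B
t=12: ready={A,B,C,H} → run B
t=13: ready={A,B,C,H} → run B
t=14: ready={A,C,H} → run H
t=15: ready={A,C,H} → run H
t=16: ready={A,C,H} → run H
t=17: ready={A,C,H} → run H
t=18: ready={A,C,H} → run H
t=19: ready={A,C} → run A
t=20: ready={A,C} → run A
t=21: ready={C} → run C
t=22: ready={C} → run C
t=23: ready={C} → run C
t=24: ready={C} → run C
t=25: ready={C} → run C
t=26: (idle)
t=27: (idle)
t=28: (idle)
t=29: (idle)
t=30: (idle)
t=31: (idle)
t=32: (idle)

context switches = 8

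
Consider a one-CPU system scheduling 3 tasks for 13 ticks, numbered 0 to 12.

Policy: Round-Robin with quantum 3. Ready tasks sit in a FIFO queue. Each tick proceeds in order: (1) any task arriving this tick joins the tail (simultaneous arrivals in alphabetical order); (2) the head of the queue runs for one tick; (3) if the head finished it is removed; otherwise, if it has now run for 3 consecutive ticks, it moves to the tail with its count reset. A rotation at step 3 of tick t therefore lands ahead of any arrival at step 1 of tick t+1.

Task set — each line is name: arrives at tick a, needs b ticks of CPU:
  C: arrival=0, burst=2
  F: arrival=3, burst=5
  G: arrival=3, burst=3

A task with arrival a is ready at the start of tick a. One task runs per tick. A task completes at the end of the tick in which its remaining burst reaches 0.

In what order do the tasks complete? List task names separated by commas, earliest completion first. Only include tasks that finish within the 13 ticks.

t=0: queue=[C] q_used=0 → run C
t=1: queue=[C] q_used=1 → run C
t=2: (idle)
t=3: queue=[F,G] q_used=0 → run F
t=4: queue=[F,G] q_used=1 → run F
t=5: queue=[F,G] q_used=2 → run F
t=6: queue=[G,F] q_used=0 → run G
t=7: queue=[G,F] q_used=1 → run G
t=8: queue=[G,F] q_used=2 → run G
t=9: queue=[F] q_used=0 → run F
t=10: queue=[F] q_used=1 → run F
t=11: (idle)
t=12: (idle)

completion order = C, G, F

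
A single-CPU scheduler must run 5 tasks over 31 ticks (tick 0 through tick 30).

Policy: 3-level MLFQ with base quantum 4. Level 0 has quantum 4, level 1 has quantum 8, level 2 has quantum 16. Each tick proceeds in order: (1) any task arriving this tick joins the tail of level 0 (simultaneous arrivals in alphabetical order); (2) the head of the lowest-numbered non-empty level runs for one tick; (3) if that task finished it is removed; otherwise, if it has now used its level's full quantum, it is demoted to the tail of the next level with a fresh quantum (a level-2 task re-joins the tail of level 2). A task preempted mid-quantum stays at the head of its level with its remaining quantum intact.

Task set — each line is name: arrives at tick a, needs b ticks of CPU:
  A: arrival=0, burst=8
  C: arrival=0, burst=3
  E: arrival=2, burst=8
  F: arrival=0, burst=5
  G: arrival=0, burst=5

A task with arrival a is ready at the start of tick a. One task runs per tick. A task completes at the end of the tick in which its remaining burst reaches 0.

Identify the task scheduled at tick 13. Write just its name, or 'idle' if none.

running at tick 13 = G

t=0: L0/L1/L2 = ACFG/-/- → run A
t=1: L0/L1/L2 = ACFG/-/- → run A
t=2: L0/L1/L2 = ACFGE/-/- → run A
t=3: L0/L1/L2 = ACFGE/-/- → run A
t=4: L0/L1/L2 = CFGE/A/- → run C
t=5: L0/L1/L2 = CFGE/A/- → run C
t=6: L0/L1/L2 = CFGE/A/- → run C
t=7: L0/L1/L2 = FGE/A/- → run F
t=8: L0/L1/L2 = FGE/A/- → run F
t=9: L0/L1/L2 = FGE/A/- → run F
t=10: L0/L1/L2 = FGE/A/- → run F
t=11: L0/L1/L2 = GE/AF/- → run G
t=12: L0/L1/L2 = GE/AF/- → run G
t=13: L0/L1/L2 = GE/AF/- → run G
t=14: L0/L1/L2 = GE/AF/- → run G
t=15: L0/L1/L2 = E/AFG/- → run E
t=16: L0/L1/L2 = E/AFG/- → run E
t=17: L0/L1/L2 = E/AFG/- → run E
t=18: L0/L1/L2 = E/AFG/- → run E
t=19: L0/L1/L2 = -/AFGE/- → run A
t=20: L0/L1/L2 = -/AFGE/- → run A
t=21: L0/L1/L2 = -/AFGE/- → run A
t=22: L0/L1/L2 = -/AFGE/- → run A
t=23: L0/L1/L2 = -/FGE/- → run F
t=24: L0/L1/L2 = -/GE/- → run G
t=25: L0/L1/L2 = -/E/- → run E
t=26: L0/L1/L2 = -/E/- → run E
t=27: L0/L1/L2 = -/E/- → run E
t=28: L0/L1/L2 = -/E/- → run E
t=29: (idle)
t=30: (idle)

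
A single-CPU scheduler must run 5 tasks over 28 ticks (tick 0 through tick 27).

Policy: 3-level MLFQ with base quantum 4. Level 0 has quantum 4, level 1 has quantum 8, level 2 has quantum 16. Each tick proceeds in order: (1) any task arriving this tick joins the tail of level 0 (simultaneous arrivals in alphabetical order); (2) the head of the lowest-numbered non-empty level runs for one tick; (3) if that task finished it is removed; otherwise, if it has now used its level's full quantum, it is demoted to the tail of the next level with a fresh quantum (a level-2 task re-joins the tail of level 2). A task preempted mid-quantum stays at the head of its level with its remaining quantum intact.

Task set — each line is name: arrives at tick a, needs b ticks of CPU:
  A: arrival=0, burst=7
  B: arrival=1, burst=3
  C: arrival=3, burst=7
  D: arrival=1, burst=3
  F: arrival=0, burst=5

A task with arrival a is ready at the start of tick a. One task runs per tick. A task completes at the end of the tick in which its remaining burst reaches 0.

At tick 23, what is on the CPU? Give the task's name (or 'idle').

t=0: L0/L1/L2 = AF/-/- → run A
t=1: L0/L1/L2 = AFBD/-/- → run A
t=2: L0/L1/L2 = AFBD/-/- → run A
t=3: L0/L1/L2 = AFBDC/-/- → run A
t=4: L0/L1/L2 = FBDC/A/- → run F
t=5: L0/L1/L2 = FBDC/A/- → run F
t=6: L0/L1/L2 = FBDC/A/- → run F
t=7: L0/L1/L2 = FBDC/A/- → run F
t=8: L0/L1/L2 = BDC/AF/- → run B
t=9: L0/L1/L2 = BDC/AF/- → run B
t=10: L0/L1/L2 = BDC/AF/- → run B
t=11: L0/L1/L2 = DC/AF/- → run D
t=12: L0/L1/L2 = DC/AF/- → run D
t=13: L0/L1/L2 = DC/AF/- → run D
t=14: L0/L1/L2 = C/AF/- → run C
t=15: L0/L1/L2 = C/AF/- → run C
t=16: L0/L1/L2 = C/AF/- → run C
t=17: L0/L1/L2 = C/AF/- → run C
t=18: L0/L1/L2 = -/AFC/- → run A
t=19: L0/L1/L2 = -/AFC/- → run A
t=20: L0/L1/L2 = -/AFC/- → run A
t=21: L0/L1/L2 = -/FC/- → run F
t=22: L0/L1/L2 = -/C/- → run C
t=23: L0/L1/L2 = -/C/- → run C
t=24: L0/L1/L2 = -/C/- → run C
t=25: (idle)
t=26: (idle)
t=27: (idle)

running at tick 23 = C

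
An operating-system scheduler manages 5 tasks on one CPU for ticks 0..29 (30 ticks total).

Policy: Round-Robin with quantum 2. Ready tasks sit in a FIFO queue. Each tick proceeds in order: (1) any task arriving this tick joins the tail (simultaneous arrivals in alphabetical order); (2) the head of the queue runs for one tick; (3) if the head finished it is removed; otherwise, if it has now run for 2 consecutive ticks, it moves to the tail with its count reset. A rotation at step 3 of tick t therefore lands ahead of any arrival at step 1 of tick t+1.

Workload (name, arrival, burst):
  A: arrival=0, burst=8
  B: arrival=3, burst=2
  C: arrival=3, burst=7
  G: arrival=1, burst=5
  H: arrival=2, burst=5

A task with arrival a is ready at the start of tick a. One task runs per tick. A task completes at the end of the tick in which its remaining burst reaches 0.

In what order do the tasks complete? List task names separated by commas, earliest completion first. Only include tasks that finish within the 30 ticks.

completion order = B, G, A, H, C

t=0: queue=[A] q_used=0 → run A
t=1: queue=[A,G] q_used=1 → run A
t=2: queue=[G,A,H] q_used=0 → run G
t=3: queue=[G,A,H,B,C] q_used=1 → run G
t=4: queue=[A,H,B,C,G] q_used=0 → run A
t=5: queue=[A,H,B,C,G] q_used=1 → run A
t=6: queue=[H,B,C,G,A] q_used=0 → run H
t=7: queue=[H,B,C,G,A] q_used=1 → run H
t=8: queue=[B,C,G,A,H] q_used=0 → run B
t=9: queue=[B,C,G,A,H] q_used=1 → run B
t=10: queue=[C,G,A,H] q_used=0 → run C
t=11: queue=[C,G,A,H] q_used=1 → run C
t=12: queue=[G,A,H,C] q_used=0 → run G
t=13: queue=[G,A,H,C] q_used=1 → run G
t=14: queue=[A,H,C,G] q_used=0 → run A
t=15: queue=[A,H,C,G] q_used=1 → run A
t=16: queue=[H,C,G,A] q_used=0 → run H
t=17: queue=[H,C,G,A] q_used=1 → run H
t=18: queue=[C,G,A,H] q_used=0 → run C
t=19: queue=[C,G,A,H] q_used=1 → run C
t=20: queue=[G,A,H,C] q_used=0 → run G
t=21: queue=[A,H,C] q_used=0 → run A
t=22: queue=[A,H,C] q_used=1 → run A
t=23: queue=[H,C] q_used=0 → run H
t=24: queue=[C] q_used=0 → run C
t=25: queue=[C] q_used=1 → run C
t=26: queue=[C] q_used=0 → run C
t=27: (idle)
t=28: (idle)
t=29: (idle)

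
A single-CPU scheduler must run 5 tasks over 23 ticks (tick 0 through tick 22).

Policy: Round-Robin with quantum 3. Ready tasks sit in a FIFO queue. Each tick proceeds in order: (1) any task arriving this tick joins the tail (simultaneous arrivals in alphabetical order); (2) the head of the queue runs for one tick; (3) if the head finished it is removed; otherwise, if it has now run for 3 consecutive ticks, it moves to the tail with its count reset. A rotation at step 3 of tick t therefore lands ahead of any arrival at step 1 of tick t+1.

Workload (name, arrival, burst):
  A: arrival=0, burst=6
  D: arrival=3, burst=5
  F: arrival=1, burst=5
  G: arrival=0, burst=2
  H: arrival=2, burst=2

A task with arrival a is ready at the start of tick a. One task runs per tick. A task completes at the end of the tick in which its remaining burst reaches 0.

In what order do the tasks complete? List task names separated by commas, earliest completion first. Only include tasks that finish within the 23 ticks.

t=0: queue=[A,G] q_used=0 → run A
t=1: queue=[A,G,F] q_used=1 → run A
t=2: queue=[A,G,F,H] q_used=2 → run A
t=3: queue=[G,F,H,A,D] q_used=0 → run G
t=4: queue=[G,F,H,A,D] q_used=1 → run G
t=5: queue=[F,H,A,D] q_used=0 → run F
t=6: queue=[F,H,A,D] q_used=1 → run F
t=7: queue=[F,H,A,D] q_used=2 → run F
t=8: queue=[H,A,D,F] q_used=0 → run H
t=9: queue=[H,A,D,F] q_used=1 → run H
t=10: queue=[A,D,F] q_used=0 → run A
t=11: queue=[A,D,F] q_used=1 → run A
t=12: queue=[A,D,F] q_used=2 → run A
t=13: queue=[D,F] q_used=0 → run D
t=14: queue=[D,F] q_used=1 → run D
t=15: queue=[D,F] q_used=2 → run D
t=16: queue=[F,D] q_used=0 → run F
t=17: queue=[F,D] q_used=1 → run F
t=18: queue=[D] q_used=0 → run D
t=19: queue=[D] q_used=1 → run D
t=20: (idle)
t=21: (idle)
t=22: (idle)

completion order = G, H, A, F, D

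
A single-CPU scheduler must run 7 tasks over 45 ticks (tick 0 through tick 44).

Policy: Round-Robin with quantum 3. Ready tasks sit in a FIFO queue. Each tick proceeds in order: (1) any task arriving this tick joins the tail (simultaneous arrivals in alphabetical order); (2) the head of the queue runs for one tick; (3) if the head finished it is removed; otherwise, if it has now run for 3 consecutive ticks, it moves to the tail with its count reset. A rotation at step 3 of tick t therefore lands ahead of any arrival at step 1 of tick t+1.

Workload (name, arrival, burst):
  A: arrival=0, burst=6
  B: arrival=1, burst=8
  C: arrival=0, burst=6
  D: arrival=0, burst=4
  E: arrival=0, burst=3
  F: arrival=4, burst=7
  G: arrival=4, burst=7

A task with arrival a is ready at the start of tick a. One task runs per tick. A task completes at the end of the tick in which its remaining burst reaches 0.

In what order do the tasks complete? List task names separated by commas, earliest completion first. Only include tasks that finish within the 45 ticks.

completion order = E, A, C, D, B, F, G

t=0: queue=[A,C,D,E] q_used=0 → run A
t=1: queue=[A,C,D,E,B] q_used=1 → run A
t=2: queue=[A,C,D,E,B] q_used=2 → run A
t=3: queue=[C,D,E,B,A] q_used=0 → run C
t=4: queue=[C,D,E,B,A,F,G] q_used=1 → run C
t=5: queue=[C,D,E,B,A,F,G] q_used=2 → run C
t=6: queue=[D,E,B,A,F,G,C] q_used=0 → run D
t=7: queue=[D,E,B,A,F,G,C] q_used=1 → run D
t=8: queue=[D,E,B,A,F,G,C] q_used=2 → run D
t=9: queue=[E,B,A,F,G,C,D] q_used=0 → run E
t=10: queue=[E,B,A,F,G,C,D] q_used=1 → run E
t=11: queue=[E,B,A,F,G,C,D] q_used=2 → run E
t=12: queue=[B,A,F,G,C,D] q_used=0 → run B
t=13: queue=[B,A,F,G,C,D] q_used=1 → run B
t=14: queue=[B,A,F,G,C,D] q_used=2 → run B
t=15: queue=[A,F,G,C,D,B] q_used=0 → run A
t=16: queue=[A,F,G,C,D,B] q_used=1 → run A
t=17: queue=[A,F,G,C,D,B] q_used=2 → run A
t=18: queue=[F,G,C,D,B] q_used=0 → run F
t=19: queue=[F,G,C,D,B] q_used=1 → run F
t=20: queue=[F,G,C,D,B] q_used=2 → run F
t=21: queue=[G,C,D,B,F] q_used=0 → run G
t=22: queue=[G,C,D,B,F] q_used=1 → run G
t=23: queue=[G,C,D,B,F] q_used=2 → run G
t=24: queue=[C,D,B,F,G] q_used=0 → run C
t=25: queue=[C,D,B,F,G] q_used=1 → run C
t=26: queue=[C,D,B,F,G] q_used=2 → run C
t=27: queue=[D,B,F,G] q_used=0 → run D
t=28: queue=[B,F,G] q_used=0 → run B
t=29: queue=[B,F,G] q_used=1 → run B
t=30: queue=[B,F,G] q_used=2 → run B
t=31: queue=[F,G,B] q_used=0 → run F
t=32: queue=[F,G,B] q_used=1 → run F
t=33: queue=[F,G,B] q_used=2 → run F
t=34: queue=[G,B,F] q_used=0 → run G
t=35: queue=[G,B,F] q_used=1 → run G
t=36: queue=[G,B,F] q_used=2 → run G
t=37: queue=[B,F,G] q_used=0 → run B
t=38: queue=[B,F,G] q_used=1 → run B
t=39: queue=[F,G] q_used=0 → run F
t=40: queue=[G] q_used=0 → run G
t=41: (idle)
t=42: (idle)
t=43: (idle)
t=44: (idle)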